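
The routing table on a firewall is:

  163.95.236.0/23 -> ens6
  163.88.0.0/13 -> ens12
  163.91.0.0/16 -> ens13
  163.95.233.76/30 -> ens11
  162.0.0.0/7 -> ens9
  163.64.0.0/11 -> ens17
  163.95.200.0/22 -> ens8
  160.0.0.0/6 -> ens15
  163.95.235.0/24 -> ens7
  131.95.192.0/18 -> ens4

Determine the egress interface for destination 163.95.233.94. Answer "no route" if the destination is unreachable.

Routes whose prefix contains 163.95.233.94:
  160.0.0.0/6 (160.0.0.0 - 163.255.255.255) -> ens15
  162.0.0.0/7 (162.0.0.0 - 163.255.255.255) -> ens9
  163.64.0.0/11 (163.64.0.0 - 163.95.255.255) -> ens17
  163.88.0.0/13 (163.88.0.0 - 163.95.255.255) -> ens12
More-specific entries that do NOT match:
  163.95.233.76/30 (163.95.233.76 - 163.95.233.79) does not contain 163.95.233.94
  163.95.235.0/24 (163.95.235.0 - 163.95.235.255) does not contain 163.95.233.94
  163.95.236.0/23 (163.95.236.0 - 163.95.237.255) does not contain 163.95.233.94
  163.95.200.0/22 (163.95.200.0 - 163.95.203.255) does not contain 163.95.233.94
  131.95.192.0/18 (131.95.192.0 - 131.95.255.255) does not contain 163.95.233.94
  163.91.0.0/16 (163.91.0.0 - 163.91.255.255) does not contain 163.95.233.94
Longest matching prefix is /13 -> interface ens12.

ens12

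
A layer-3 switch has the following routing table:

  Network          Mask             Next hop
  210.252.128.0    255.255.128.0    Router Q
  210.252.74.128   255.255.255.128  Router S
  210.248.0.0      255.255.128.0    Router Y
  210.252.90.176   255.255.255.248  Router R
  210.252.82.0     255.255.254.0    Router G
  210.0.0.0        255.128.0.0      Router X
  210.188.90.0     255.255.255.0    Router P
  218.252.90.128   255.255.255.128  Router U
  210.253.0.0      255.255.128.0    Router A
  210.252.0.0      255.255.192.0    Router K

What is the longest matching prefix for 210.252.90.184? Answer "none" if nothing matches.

none

210.252.90.184 is outside every listed prefix and there is no default route.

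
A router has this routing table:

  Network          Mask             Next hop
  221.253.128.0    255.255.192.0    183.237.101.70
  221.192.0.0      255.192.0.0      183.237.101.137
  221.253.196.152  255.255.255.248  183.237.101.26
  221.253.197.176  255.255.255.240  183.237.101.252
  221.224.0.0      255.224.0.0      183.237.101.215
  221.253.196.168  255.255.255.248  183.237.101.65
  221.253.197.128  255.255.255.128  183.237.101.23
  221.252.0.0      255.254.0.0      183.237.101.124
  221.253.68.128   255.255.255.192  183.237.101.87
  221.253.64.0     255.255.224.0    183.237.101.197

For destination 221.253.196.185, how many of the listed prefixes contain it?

3

Prefixes containing 221.253.196.185:
  221.192.0.0/10 (221.192.0.0 - 221.255.255.255)
  221.224.0.0/11 (221.224.0.0 - 221.255.255.255)
  221.252.0.0/15 (221.252.0.0 - 221.253.255.255)
Total matching entries: 3.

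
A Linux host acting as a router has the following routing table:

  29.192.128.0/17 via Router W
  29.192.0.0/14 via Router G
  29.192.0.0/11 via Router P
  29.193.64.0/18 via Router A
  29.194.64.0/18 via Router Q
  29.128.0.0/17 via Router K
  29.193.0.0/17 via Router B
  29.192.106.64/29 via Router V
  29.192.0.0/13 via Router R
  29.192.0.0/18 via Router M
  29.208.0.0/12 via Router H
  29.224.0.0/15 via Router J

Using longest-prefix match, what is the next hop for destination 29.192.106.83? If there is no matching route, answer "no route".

Routes whose prefix contains 29.192.106.83:
  29.192.0.0/11 (29.192.0.0 - 29.223.255.255) -> Router P
  29.192.0.0/13 (29.192.0.0 - 29.199.255.255) -> Router R
  29.192.0.0/14 (29.192.0.0 - 29.195.255.255) -> Router G
More-specific entries that do NOT match:
  29.192.106.64/29 (29.192.106.64 - 29.192.106.71) does not contain 29.192.106.83
  29.193.64.0/18 (29.193.64.0 - 29.193.127.255) does not contain 29.192.106.83
  29.194.64.0/18 (29.194.64.0 - 29.194.127.255) does not contain 29.192.106.83
  29.192.0.0/18 (29.192.0.0 - 29.192.63.255) does not contain 29.192.106.83
  29.192.128.0/17 (29.192.128.0 - 29.192.255.255) does not contain 29.192.106.83
  29.128.0.0/17 (29.128.0.0 - 29.128.127.255) does not contain 29.192.106.83
  29.193.0.0/17 (29.193.0.0 - 29.193.127.255) does not contain 29.192.106.83
  29.224.0.0/15 (29.224.0.0 - 29.225.255.255) does not contain 29.192.106.83
Longest matching prefix is /14 -> next hop Router G.

Router G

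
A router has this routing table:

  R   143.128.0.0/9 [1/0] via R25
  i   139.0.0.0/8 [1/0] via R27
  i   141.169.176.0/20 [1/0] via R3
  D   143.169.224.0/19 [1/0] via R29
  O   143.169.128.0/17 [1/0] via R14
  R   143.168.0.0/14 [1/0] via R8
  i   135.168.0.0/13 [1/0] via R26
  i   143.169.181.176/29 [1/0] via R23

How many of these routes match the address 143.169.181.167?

Prefixes containing 143.169.181.167:
  143.128.0.0/9 (143.128.0.0 - 143.255.255.255)
  143.168.0.0/14 (143.168.0.0 - 143.171.255.255)
  143.169.128.0/17 (143.169.128.0 - 143.169.255.255)
Total matching entries: 3.

3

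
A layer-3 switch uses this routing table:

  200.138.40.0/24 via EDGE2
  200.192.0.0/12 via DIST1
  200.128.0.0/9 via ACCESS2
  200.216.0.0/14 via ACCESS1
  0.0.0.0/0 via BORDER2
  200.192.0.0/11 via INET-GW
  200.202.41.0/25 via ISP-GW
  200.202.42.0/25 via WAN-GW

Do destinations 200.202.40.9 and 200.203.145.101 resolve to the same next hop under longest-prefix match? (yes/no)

200.202.40.9: longest match 200.192.0.0/12 -> DIST1
200.203.145.101: longest match 200.192.0.0/12 -> DIST1

yes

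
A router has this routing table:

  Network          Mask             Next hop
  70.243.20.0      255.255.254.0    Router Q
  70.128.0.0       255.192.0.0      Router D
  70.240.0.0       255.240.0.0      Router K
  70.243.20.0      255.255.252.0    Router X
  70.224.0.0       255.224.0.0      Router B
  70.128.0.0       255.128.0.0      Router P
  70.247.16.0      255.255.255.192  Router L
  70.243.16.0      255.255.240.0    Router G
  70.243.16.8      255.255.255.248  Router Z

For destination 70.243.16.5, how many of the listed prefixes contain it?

4

Prefixes containing 70.243.16.5:
  70.128.0.0/9 (70.128.0.0 - 70.255.255.255)
  70.224.0.0/11 (70.224.0.0 - 70.255.255.255)
  70.240.0.0/12 (70.240.0.0 - 70.255.255.255)
  70.243.16.0/20 (70.243.16.0 - 70.243.31.255)
Total matching entries: 4.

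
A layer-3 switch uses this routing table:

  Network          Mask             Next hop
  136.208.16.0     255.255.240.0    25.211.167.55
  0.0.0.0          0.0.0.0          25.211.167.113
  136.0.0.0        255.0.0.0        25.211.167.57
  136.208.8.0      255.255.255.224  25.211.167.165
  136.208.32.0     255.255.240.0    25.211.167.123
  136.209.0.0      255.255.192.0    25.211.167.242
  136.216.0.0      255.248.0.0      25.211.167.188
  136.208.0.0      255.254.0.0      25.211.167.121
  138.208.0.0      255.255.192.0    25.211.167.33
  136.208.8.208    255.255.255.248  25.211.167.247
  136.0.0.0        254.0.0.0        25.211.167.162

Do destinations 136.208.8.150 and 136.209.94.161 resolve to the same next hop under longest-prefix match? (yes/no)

136.208.8.150: longest match 136.208.0.0/15 -> 25.211.167.121
136.209.94.161: longest match 136.208.0.0/15 -> 25.211.167.121

yes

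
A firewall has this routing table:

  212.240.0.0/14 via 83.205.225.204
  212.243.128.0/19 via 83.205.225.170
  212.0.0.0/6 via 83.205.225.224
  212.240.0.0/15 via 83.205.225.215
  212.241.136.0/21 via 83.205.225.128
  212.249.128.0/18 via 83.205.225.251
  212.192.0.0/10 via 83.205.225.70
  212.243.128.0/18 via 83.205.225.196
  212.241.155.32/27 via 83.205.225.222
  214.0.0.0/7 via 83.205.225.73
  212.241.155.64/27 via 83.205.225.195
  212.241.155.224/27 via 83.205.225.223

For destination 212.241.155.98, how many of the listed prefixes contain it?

4

Prefixes containing 212.241.155.98:
  212.0.0.0/6 (212.0.0.0 - 215.255.255.255)
  212.192.0.0/10 (212.192.0.0 - 212.255.255.255)
  212.240.0.0/14 (212.240.0.0 - 212.243.255.255)
  212.240.0.0/15 (212.240.0.0 - 212.241.255.255)
Total matching entries: 4.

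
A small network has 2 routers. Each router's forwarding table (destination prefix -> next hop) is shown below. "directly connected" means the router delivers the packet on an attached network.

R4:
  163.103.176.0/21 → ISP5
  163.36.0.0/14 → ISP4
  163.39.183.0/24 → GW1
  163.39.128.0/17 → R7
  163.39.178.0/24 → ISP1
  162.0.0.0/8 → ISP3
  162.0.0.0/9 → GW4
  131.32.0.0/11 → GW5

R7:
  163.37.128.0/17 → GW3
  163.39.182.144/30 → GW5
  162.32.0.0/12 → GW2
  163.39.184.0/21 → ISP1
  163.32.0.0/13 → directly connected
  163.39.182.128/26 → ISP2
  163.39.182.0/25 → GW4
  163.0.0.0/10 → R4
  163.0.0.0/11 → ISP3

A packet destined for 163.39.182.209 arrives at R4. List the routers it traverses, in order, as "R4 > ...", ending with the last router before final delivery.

R4 > R7

At R4: longest match for 163.39.182.209 is 163.39.128.0/17 -> R7
At R7: longest match for 163.39.182.209 is 163.32.0.0/13 -> directly connected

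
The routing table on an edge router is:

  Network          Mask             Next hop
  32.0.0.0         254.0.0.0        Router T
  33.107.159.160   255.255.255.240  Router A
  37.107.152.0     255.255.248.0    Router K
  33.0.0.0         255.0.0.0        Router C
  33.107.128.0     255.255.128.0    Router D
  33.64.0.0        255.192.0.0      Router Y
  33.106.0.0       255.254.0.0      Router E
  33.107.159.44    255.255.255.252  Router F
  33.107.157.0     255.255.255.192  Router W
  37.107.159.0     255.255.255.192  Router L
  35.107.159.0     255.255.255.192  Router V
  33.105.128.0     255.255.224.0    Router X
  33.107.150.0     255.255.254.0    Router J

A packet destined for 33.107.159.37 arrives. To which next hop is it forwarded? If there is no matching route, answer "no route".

Routes whose prefix contains 33.107.159.37:
  32.0.0.0/7 (32.0.0.0 - 33.255.255.255) -> Router T
  33.0.0.0/8 (33.0.0.0 - 33.255.255.255) -> Router C
  33.64.0.0/10 (33.64.0.0 - 33.127.255.255) -> Router Y
  33.106.0.0/15 (33.106.0.0 - 33.107.255.255) -> Router E
  33.107.128.0/17 (33.107.128.0 - 33.107.255.255) -> Router D
More-specific entries that do NOT match:
  33.107.159.44/30 (33.107.159.44 - 33.107.159.47) does not contain 33.107.159.37
  33.107.159.160/28 (33.107.159.160 - 33.107.159.175) does not contain 33.107.159.37
  33.107.157.0/26 (33.107.157.0 - 33.107.157.63) does not contain 33.107.159.37
  37.107.159.0/26 (37.107.159.0 - 37.107.159.63) does not contain 33.107.159.37
  35.107.159.0/26 (35.107.159.0 - 35.107.159.63) does not contain 33.107.159.37
  33.107.150.0/23 (33.107.150.0 - 33.107.151.255) does not contain 33.107.159.37
  37.107.152.0/21 (37.107.152.0 - 37.107.159.255) does not contain 33.107.159.37
  33.105.128.0/19 (33.105.128.0 - 33.105.159.255) does not contain 33.107.159.37
Longest matching prefix is /17 -> next hop Router D.

Router D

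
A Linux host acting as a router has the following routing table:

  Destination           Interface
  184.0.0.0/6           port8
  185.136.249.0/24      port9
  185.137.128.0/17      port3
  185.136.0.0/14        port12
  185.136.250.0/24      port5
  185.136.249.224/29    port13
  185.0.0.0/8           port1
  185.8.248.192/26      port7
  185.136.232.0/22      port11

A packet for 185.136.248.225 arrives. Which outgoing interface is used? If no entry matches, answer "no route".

Routes whose prefix contains 185.136.248.225:
  184.0.0.0/6 (184.0.0.0 - 187.255.255.255) -> port8
  185.0.0.0/8 (185.0.0.0 - 185.255.255.255) -> port1
  185.136.0.0/14 (185.136.0.0 - 185.139.255.255) -> port12
More-specific entries that do NOT match:
  185.136.249.224/29 (185.136.249.224 - 185.136.249.231) does not contain 185.136.248.225
  185.8.248.192/26 (185.8.248.192 - 185.8.248.255) does not contain 185.136.248.225
  185.136.249.0/24 (185.136.249.0 - 185.136.249.255) does not contain 185.136.248.225
  185.136.250.0/24 (185.136.250.0 - 185.136.250.255) does not contain 185.136.248.225
  185.136.232.0/22 (185.136.232.0 - 185.136.235.255) does not contain 185.136.248.225
  185.137.128.0/17 (185.137.128.0 - 185.137.255.255) does not contain 185.136.248.225
Longest matching prefix is /14 -> interface port12.

port12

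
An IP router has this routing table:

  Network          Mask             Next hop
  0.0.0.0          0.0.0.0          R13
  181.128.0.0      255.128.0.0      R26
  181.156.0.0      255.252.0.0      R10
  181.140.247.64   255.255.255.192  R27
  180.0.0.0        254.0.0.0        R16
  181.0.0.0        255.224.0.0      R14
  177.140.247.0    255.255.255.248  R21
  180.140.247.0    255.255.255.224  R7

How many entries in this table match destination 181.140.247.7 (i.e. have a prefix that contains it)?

Prefixes containing 181.140.247.7:
  0.0.0.0/0 (default, matches everything)
  180.0.0.0/7 (180.0.0.0 - 181.255.255.255)
  181.128.0.0/9 (181.128.0.0 - 181.255.255.255)
Total matching entries: 3.

3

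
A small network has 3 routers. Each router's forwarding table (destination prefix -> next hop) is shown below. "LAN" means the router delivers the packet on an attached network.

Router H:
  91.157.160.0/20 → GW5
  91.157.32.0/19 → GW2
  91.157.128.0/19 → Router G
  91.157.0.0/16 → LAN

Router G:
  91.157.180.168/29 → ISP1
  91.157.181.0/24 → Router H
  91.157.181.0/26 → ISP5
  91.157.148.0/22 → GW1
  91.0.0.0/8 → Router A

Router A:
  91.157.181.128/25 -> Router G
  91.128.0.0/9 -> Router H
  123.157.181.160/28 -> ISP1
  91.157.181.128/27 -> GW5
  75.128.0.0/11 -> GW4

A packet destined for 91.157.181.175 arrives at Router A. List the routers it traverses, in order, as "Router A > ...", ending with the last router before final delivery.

At Router A: longest match for 91.157.181.175 is 91.157.181.128/25 -> Router G
At Router G: longest match for 91.157.181.175 is 91.157.181.0/24 -> Router H
At Router H: longest match for 91.157.181.175 is 91.157.0.0/16 -> LAN

Router A > Router G > Router H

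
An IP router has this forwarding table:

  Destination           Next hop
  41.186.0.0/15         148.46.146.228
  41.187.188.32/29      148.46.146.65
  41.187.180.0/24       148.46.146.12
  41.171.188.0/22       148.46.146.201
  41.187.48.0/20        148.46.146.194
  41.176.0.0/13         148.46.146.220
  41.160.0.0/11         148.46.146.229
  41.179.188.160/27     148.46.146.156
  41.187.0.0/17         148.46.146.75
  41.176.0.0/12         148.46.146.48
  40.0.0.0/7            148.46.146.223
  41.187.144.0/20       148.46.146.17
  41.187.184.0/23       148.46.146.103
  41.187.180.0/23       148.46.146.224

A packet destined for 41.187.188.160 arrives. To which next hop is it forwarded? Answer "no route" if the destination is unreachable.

148.46.146.228

Routes whose prefix contains 41.187.188.160:
  40.0.0.0/7 (40.0.0.0 - 41.255.255.255) -> 148.46.146.223
  41.160.0.0/11 (41.160.0.0 - 41.191.255.255) -> 148.46.146.229
  41.176.0.0/12 (41.176.0.0 - 41.191.255.255) -> 148.46.146.48
  41.186.0.0/15 (41.186.0.0 - 41.187.255.255) -> 148.46.146.228
More-specific entries that do NOT match:
  41.187.188.32/29 (41.187.188.32 - 41.187.188.39) does not contain 41.187.188.160
  41.179.188.160/27 (41.179.188.160 - 41.179.188.191) does not contain 41.187.188.160
  41.187.180.0/24 (41.187.180.0 - 41.187.180.255) does not contain 41.187.188.160
  41.187.184.0/23 (41.187.184.0 - 41.187.185.255) does not contain 41.187.188.160
  41.187.180.0/23 (41.187.180.0 - 41.187.181.255) does not contain 41.187.188.160
  41.171.188.0/22 (41.171.188.0 - 41.171.191.255) does not contain 41.187.188.160
  41.187.48.0/20 (41.187.48.0 - 41.187.63.255) does not contain 41.187.188.160
  41.187.144.0/20 (41.187.144.0 - 41.187.159.255) does not contain 41.187.188.160
  41.187.0.0/17 (41.187.0.0 - 41.187.127.255) does not contain 41.187.188.160
Longest matching prefix is /15 -> next hop 148.46.146.228.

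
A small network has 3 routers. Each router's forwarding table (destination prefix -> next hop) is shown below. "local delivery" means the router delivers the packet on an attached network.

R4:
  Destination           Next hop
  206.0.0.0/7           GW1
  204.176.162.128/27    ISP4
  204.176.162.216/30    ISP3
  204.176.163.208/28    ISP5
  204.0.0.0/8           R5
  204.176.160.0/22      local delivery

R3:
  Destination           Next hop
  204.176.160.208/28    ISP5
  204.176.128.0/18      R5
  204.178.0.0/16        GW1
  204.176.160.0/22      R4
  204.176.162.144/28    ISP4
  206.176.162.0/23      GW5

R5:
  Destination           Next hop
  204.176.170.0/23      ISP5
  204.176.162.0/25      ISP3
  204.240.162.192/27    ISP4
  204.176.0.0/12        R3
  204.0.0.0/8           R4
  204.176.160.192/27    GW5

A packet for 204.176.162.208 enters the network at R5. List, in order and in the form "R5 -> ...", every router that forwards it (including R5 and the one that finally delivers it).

R5 -> R3 -> R4

At R5: longest match for 204.176.162.208 is 204.176.0.0/12 -> R3
At R3: longest match for 204.176.162.208 is 204.176.160.0/22 -> R4
At R4: longest match for 204.176.162.208 is 204.176.160.0/22 -> local delivery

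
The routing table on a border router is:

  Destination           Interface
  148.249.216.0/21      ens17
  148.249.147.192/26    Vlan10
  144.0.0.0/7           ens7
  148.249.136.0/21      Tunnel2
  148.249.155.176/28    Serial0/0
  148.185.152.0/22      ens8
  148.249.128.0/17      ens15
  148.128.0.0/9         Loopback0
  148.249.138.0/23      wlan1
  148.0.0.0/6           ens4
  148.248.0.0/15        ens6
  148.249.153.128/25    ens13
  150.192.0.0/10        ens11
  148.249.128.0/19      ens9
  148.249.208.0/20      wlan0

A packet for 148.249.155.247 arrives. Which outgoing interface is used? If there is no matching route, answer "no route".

ens9

Routes whose prefix contains 148.249.155.247:
  148.0.0.0/6 (148.0.0.0 - 151.255.255.255) -> ens4
  148.128.0.0/9 (148.128.0.0 - 148.255.255.255) -> Loopback0
  148.248.0.0/15 (148.248.0.0 - 148.249.255.255) -> ens6
  148.249.128.0/17 (148.249.128.0 - 148.249.255.255) -> ens15
  148.249.128.0/19 (148.249.128.0 - 148.249.159.255) -> ens9
More-specific entries that do NOT match:
  148.249.155.176/28 (148.249.155.176 - 148.249.155.191) does not contain 148.249.155.247
  148.249.147.192/26 (148.249.147.192 - 148.249.147.255) does not contain 148.249.155.247
  148.249.153.128/25 (148.249.153.128 - 148.249.153.255) does not contain 148.249.155.247
  148.249.138.0/23 (148.249.138.0 - 148.249.139.255) does not contain 148.249.155.247
  148.185.152.0/22 (148.185.152.0 - 148.185.155.255) does not contain 148.249.155.247
  148.249.216.0/21 (148.249.216.0 - 148.249.223.255) does not contain 148.249.155.247
  148.249.136.0/21 (148.249.136.0 - 148.249.143.255) does not contain 148.249.155.247
  148.249.208.0/20 (148.249.208.0 - 148.249.223.255) does not contain 148.249.155.247
Longest matching prefix is /19 -> interface ens9.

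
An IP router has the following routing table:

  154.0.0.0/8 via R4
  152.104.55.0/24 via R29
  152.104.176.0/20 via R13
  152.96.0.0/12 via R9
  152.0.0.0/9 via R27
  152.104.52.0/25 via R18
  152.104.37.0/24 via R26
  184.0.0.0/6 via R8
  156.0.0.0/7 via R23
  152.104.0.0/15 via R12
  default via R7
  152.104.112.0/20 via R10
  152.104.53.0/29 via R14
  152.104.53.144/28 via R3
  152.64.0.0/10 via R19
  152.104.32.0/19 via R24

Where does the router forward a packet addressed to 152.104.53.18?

R24

Routes whose prefix contains 152.104.53.18:
  0.0.0.0/0 (default, matches everything) -> R7
  152.0.0.0/9 (152.0.0.0 - 152.127.255.255) -> R27
  152.64.0.0/10 (152.64.0.0 - 152.127.255.255) -> R19
  152.96.0.0/12 (152.96.0.0 - 152.111.255.255) -> R9
  152.104.0.0/15 (152.104.0.0 - 152.105.255.255) -> R12
  152.104.32.0/19 (152.104.32.0 - 152.104.63.255) -> R24
More-specific entries that do NOT match:
  152.104.53.0/29 (152.104.53.0 - 152.104.53.7) does not contain 152.104.53.18
  152.104.53.144/28 (152.104.53.144 - 152.104.53.159) does not contain 152.104.53.18
  152.104.52.0/25 (152.104.52.0 - 152.104.52.127) does not contain 152.104.53.18
  152.104.55.0/24 (152.104.55.0 - 152.104.55.255) does not contain 152.104.53.18
  152.104.37.0/24 (152.104.37.0 - 152.104.37.255) does not contain 152.104.53.18
  152.104.176.0/20 (152.104.176.0 - 152.104.191.255) does not contain 152.104.53.18
  152.104.112.0/20 (152.104.112.0 - 152.104.127.255) does not contain 152.104.53.18
Longest matching prefix is /19 -> next hop R24.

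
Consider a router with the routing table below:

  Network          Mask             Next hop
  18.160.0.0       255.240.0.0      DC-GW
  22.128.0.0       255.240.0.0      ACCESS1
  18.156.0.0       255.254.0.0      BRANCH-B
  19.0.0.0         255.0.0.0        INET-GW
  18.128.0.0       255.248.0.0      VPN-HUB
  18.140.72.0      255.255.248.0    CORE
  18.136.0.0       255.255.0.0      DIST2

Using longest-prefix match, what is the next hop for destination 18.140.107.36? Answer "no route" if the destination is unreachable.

No entry's prefix contains 18.140.107.36; there is no default route.

no route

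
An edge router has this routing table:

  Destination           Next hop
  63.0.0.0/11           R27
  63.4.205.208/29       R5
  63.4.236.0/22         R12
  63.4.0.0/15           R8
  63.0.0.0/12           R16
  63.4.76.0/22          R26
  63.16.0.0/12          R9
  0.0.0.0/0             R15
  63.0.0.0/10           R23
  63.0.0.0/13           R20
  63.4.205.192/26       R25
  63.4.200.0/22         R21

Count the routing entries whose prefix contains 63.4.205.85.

Prefixes containing 63.4.205.85:
  0.0.0.0/0 (default, matches everything)
  63.0.0.0/10 (63.0.0.0 - 63.63.255.255)
  63.0.0.0/11 (63.0.0.0 - 63.31.255.255)
  63.0.0.0/12 (63.0.0.0 - 63.15.255.255)
  63.0.0.0/13 (63.0.0.0 - 63.7.255.255)
  63.4.0.0/15 (63.4.0.0 - 63.5.255.255)
Total matching entries: 6.

6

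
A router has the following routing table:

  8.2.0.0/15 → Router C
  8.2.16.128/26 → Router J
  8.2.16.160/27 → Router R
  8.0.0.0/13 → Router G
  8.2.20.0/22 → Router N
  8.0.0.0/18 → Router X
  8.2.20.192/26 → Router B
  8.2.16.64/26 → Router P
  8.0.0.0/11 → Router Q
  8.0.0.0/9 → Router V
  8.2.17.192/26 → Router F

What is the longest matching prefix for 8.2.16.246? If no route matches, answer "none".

8.2.0.0/15

Entries matching 8.2.16.246:
  8.0.0.0/9 (8.0.0.0 - 8.127.255.255)
  8.0.0.0/11 (8.0.0.0 - 8.31.255.255)
  8.0.0.0/13 (8.0.0.0 - 8.7.255.255)
  8.2.0.0/15 (8.2.0.0 - 8.3.255.255)
Most specific is 8.2.0.0/15.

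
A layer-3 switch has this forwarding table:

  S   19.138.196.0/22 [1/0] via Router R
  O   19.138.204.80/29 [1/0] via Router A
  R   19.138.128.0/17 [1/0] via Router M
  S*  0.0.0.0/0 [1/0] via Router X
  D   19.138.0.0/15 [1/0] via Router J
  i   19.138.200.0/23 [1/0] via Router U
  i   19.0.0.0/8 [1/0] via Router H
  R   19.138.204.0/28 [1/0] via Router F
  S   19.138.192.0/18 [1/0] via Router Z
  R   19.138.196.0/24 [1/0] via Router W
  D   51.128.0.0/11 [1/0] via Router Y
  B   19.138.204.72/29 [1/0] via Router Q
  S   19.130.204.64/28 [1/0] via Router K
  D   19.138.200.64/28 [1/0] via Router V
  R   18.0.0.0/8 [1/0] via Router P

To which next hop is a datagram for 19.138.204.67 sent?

Router Z

Routes whose prefix contains 19.138.204.67:
  0.0.0.0/0 (default, matches everything) -> Router X
  19.0.0.0/8 (19.0.0.0 - 19.255.255.255) -> Router H
  19.138.0.0/15 (19.138.0.0 - 19.139.255.255) -> Router J
  19.138.128.0/17 (19.138.128.0 - 19.138.255.255) -> Router M
  19.138.192.0/18 (19.138.192.0 - 19.138.255.255) -> Router Z
More-specific entries that do NOT match:
  19.138.204.80/29 (19.138.204.80 - 19.138.204.87) does not contain 19.138.204.67
  19.138.204.72/29 (19.138.204.72 - 19.138.204.79) does not contain 19.138.204.67
  19.138.204.0/28 (19.138.204.0 - 19.138.204.15) does not contain 19.138.204.67
  19.130.204.64/28 (19.130.204.64 - 19.130.204.79) does not contain 19.138.204.67
  19.138.200.64/28 (19.138.200.64 - 19.138.200.79) does not contain 19.138.204.67
  19.138.196.0/24 (19.138.196.0 - 19.138.196.255) does not contain 19.138.204.67
  19.138.200.0/23 (19.138.200.0 - 19.138.201.255) does not contain 19.138.204.67
  19.138.196.0/22 (19.138.196.0 - 19.138.199.255) does not contain 19.138.204.67
Longest matching prefix is /18 -> next hop Router Z.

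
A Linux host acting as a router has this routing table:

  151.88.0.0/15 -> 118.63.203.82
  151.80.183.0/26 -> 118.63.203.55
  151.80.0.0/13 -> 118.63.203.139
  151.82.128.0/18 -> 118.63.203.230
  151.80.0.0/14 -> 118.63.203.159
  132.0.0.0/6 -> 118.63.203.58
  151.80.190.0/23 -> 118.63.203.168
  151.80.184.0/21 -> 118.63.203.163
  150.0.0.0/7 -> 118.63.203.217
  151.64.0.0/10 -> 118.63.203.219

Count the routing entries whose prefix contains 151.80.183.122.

Prefixes containing 151.80.183.122:
  150.0.0.0/7 (150.0.0.0 - 151.255.255.255)
  151.64.0.0/10 (151.64.0.0 - 151.127.255.255)
  151.80.0.0/13 (151.80.0.0 - 151.87.255.255)
  151.80.0.0/14 (151.80.0.0 - 151.83.255.255)
Total matching entries: 4.

4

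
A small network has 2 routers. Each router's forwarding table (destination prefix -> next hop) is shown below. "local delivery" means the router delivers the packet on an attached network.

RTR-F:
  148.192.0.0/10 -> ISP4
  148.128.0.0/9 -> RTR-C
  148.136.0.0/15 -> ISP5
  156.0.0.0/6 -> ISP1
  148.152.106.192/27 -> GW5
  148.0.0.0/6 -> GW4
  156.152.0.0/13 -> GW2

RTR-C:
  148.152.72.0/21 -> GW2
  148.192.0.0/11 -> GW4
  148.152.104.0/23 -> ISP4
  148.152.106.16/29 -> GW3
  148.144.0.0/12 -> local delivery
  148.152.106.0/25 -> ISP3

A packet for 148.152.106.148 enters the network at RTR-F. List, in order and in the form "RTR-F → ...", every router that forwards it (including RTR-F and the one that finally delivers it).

At RTR-F: longest match for 148.152.106.148 is 148.128.0.0/9 -> RTR-C
At RTR-C: longest match for 148.152.106.148 is 148.144.0.0/12 -> local delivery

RTR-F → RTR-C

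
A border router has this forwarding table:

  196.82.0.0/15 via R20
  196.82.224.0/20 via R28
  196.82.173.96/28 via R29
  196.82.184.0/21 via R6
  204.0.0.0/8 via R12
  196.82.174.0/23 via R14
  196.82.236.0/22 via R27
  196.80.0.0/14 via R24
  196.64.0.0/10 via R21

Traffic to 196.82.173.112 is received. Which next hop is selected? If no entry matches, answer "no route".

R20

Routes whose prefix contains 196.82.173.112:
  196.64.0.0/10 (196.64.0.0 - 196.127.255.255) -> R21
  196.80.0.0/14 (196.80.0.0 - 196.83.255.255) -> R24
  196.82.0.0/15 (196.82.0.0 - 196.83.255.255) -> R20
More-specific entries that do NOT match:
  196.82.173.96/28 (196.82.173.96 - 196.82.173.111) does not contain 196.82.173.112
  196.82.174.0/23 (196.82.174.0 - 196.82.175.255) does not contain 196.82.173.112
  196.82.236.0/22 (196.82.236.0 - 196.82.239.255) does not contain 196.82.173.112
  196.82.184.0/21 (196.82.184.0 - 196.82.191.255) does not contain 196.82.173.112
  196.82.224.0/20 (196.82.224.0 - 196.82.239.255) does not contain 196.82.173.112
Longest matching prefix is /15 -> next hop R20.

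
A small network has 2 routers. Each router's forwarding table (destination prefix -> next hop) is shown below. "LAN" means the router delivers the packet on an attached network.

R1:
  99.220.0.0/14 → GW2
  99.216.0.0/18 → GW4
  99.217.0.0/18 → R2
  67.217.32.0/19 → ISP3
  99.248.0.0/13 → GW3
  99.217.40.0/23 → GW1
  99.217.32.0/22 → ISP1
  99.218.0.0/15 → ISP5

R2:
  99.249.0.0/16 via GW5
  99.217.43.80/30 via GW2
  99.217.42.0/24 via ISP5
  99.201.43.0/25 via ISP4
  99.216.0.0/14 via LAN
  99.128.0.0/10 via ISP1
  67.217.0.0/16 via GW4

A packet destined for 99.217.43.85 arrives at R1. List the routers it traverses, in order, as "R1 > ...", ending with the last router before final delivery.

At R1: longest match for 99.217.43.85 is 99.217.0.0/18 -> R2
At R2: longest match for 99.217.43.85 is 99.216.0.0/14 -> LAN

R1 > R2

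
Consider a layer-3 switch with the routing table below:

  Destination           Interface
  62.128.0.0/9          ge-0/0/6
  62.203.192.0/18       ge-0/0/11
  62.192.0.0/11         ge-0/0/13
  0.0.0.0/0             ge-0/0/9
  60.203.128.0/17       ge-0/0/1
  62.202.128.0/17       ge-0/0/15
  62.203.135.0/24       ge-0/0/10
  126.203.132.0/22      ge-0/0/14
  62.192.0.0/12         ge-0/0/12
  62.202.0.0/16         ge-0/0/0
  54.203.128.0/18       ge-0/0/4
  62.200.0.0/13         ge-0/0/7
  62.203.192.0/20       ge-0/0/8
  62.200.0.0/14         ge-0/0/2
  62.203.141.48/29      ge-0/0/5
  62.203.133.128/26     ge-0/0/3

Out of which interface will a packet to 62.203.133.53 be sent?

ge-0/0/2

Routes whose prefix contains 62.203.133.53:
  0.0.0.0/0 (default, matches everything) -> ge-0/0/9
  62.128.0.0/9 (62.128.0.0 - 62.255.255.255) -> ge-0/0/6
  62.192.0.0/11 (62.192.0.0 - 62.223.255.255) -> ge-0/0/13
  62.192.0.0/12 (62.192.0.0 - 62.207.255.255) -> ge-0/0/12
  62.200.0.0/13 (62.200.0.0 - 62.207.255.255) -> ge-0/0/7
  62.200.0.0/14 (62.200.0.0 - 62.203.255.255) -> ge-0/0/2
More-specific entries that do NOT match:
  62.203.141.48/29 (62.203.141.48 - 62.203.141.55) does not contain 62.203.133.53
  62.203.133.128/26 (62.203.133.128 - 62.203.133.191) does not contain 62.203.133.53
  62.203.135.0/24 (62.203.135.0 - 62.203.135.255) does not contain 62.203.133.53
  126.203.132.0/22 (126.203.132.0 - 126.203.135.255) does not contain 62.203.133.53
  62.203.192.0/20 (62.203.192.0 - 62.203.207.255) does not contain 62.203.133.53
  62.203.192.0/18 (62.203.192.0 - 62.203.255.255) does not contain 62.203.133.53
  54.203.128.0/18 (54.203.128.0 - 54.203.191.255) does not contain 62.203.133.53
  60.203.128.0/17 (60.203.128.0 - 60.203.255.255) does not contain 62.203.133.53
  62.202.128.0/17 (62.202.128.0 - 62.202.255.255) does not contain 62.203.133.53
  62.202.0.0/16 (62.202.0.0 - 62.202.255.255) does not contain 62.203.133.53
Longest matching prefix is /14 -> interface ge-0/0/2.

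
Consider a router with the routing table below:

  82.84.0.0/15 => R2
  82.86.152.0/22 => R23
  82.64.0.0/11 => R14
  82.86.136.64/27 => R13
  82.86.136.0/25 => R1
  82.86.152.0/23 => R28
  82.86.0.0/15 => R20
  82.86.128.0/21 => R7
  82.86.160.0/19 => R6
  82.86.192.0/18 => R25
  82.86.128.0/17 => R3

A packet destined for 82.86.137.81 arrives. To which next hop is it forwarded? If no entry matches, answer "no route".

R3

Routes whose prefix contains 82.86.137.81:
  82.64.0.0/11 (82.64.0.0 - 82.95.255.255) -> R14
  82.86.0.0/15 (82.86.0.0 - 82.87.255.255) -> R20
  82.86.128.0/17 (82.86.128.0 - 82.86.255.255) -> R3
More-specific entries that do NOT match:
  82.86.136.64/27 (82.86.136.64 - 82.86.136.95) does not contain 82.86.137.81
  82.86.136.0/25 (82.86.136.0 - 82.86.136.127) does not contain 82.86.137.81
  82.86.152.0/23 (82.86.152.0 - 82.86.153.255) does not contain 82.86.137.81
  82.86.152.0/22 (82.86.152.0 - 82.86.155.255) does not contain 82.86.137.81
  82.86.128.0/21 (82.86.128.0 - 82.86.135.255) does not contain 82.86.137.81
  82.86.160.0/19 (82.86.160.0 - 82.86.191.255) does not contain 82.86.137.81
  82.86.192.0/18 (82.86.192.0 - 82.86.255.255) does not contain 82.86.137.81
Longest matching prefix is /17 -> next hop R3.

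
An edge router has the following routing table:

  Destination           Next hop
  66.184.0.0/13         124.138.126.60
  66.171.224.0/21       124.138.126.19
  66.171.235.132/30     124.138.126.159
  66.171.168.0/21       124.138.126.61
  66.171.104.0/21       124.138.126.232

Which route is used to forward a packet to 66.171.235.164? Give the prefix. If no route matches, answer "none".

none

66.171.235.164 is outside every listed prefix and there is no default route.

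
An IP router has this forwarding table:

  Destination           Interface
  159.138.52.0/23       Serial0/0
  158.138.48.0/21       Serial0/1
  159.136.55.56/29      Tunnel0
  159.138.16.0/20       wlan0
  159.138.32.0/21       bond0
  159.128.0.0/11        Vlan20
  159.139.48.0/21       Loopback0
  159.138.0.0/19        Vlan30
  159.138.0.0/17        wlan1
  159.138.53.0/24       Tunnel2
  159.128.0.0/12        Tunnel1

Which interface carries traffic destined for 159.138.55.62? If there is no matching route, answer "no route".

wlan1

Routes whose prefix contains 159.138.55.62:
  159.128.0.0/11 (159.128.0.0 - 159.159.255.255) -> Vlan20
  159.128.0.0/12 (159.128.0.0 - 159.143.255.255) -> Tunnel1
  159.138.0.0/17 (159.138.0.0 - 159.138.127.255) -> wlan1
More-specific entries that do NOT match:
  159.136.55.56/29 (159.136.55.56 - 159.136.55.63) does not contain 159.138.55.62
  159.138.53.0/24 (159.138.53.0 - 159.138.53.255) does not contain 159.138.55.62
  159.138.52.0/23 (159.138.52.0 - 159.138.53.255) does not contain 159.138.55.62
  158.138.48.0/21 (158.138.48.0 - 158.138.55.255) does not contain 159.138.55.62
  159.138.32.0/21 (159.138.32.0 - 159.138.39.255) does not contain 159.138.55.62
  159.139.48.0/21 (159.139.48.0 - 159.139.55.255) does not contain 159.138.55.62
  159.138.16.0/20 (159.138.16.0 - 159.138.31.255) does not contain 159.138.55.62
  159.138.0.0/19 (159.138.0.0 - 159.138.31.255) does not contain 159.138.55.62
Longest matching prefix is /17 -> interface wlan1.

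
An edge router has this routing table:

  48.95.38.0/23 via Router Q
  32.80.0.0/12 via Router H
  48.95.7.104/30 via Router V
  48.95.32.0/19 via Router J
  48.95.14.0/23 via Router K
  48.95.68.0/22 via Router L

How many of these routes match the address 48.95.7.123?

No listed prefix contains 48.95.7.123.
Total matching entries: 0.

0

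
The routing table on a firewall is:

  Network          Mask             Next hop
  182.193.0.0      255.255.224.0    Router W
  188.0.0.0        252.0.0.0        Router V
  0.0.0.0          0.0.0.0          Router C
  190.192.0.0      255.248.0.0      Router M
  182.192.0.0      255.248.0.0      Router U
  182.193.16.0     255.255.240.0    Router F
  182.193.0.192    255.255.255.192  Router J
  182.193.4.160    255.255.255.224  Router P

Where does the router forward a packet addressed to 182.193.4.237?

Router W

Routes whose prefix contains 182.193.4.237:
  0.0.0.0/0 (default, matches everything) -> Router C
  182.192.0.0/13 (182.192.0.0 - 182.199.255.255) -> Router U
  182.193.0.0/19 (182.193.0.0 - 182.193.31.255) -> Router W
More-specific entries that do NOT match:
  182.193.4.160/27 (182.193.4.160 - 182.193.4.191) does not contain 182.193.4.237
  182.193.0.192/26 (182.193.0.192 - 182.193.0.255) does not contain 182.193.4.237
  182.193.16.0/20 (182.193.16.0 - 182.193.31.255) does not contain 182.193.4.237
Longest matching prefix is /19 -> next hop Router W.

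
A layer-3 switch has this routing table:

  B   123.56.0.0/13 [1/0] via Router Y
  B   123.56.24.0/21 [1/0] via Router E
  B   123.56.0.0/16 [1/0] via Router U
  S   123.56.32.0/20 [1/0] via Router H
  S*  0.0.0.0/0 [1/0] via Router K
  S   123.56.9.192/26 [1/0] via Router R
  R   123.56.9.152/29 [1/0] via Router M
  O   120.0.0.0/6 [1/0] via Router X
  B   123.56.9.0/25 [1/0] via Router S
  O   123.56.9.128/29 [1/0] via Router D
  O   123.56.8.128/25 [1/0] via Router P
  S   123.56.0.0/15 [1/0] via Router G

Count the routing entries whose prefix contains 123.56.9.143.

Prefixes containing 123.56.9.143:
  0.0.0.0/0 (default, matches everything)
  120.0.0.0/6 (120.0.0.0 - 123.255.255.255)
  123.56.0.0/13 (123.56.0.0 - 123.63.255.255)
  123.56.0.0/15 (123.56.0.0 - 123.57.255.255)
  123.56.0.0/16 (123.56.0.0 - 123.56.255.255)
Total matching entries: 5.

5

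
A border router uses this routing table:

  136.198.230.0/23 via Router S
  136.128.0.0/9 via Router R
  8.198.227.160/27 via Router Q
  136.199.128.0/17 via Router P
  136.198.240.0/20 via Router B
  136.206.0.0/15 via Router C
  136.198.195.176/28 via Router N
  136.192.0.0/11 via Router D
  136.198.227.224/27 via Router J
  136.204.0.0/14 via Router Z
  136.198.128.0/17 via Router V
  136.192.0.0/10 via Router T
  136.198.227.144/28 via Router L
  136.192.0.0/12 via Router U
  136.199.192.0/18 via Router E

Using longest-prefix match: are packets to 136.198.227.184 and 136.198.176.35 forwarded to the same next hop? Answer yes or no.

136.198.227.184: longest match 136.198.128.0/17 -> Router V
136.198.176.35: longest match 136.198.128.0/17 -> Router V

yes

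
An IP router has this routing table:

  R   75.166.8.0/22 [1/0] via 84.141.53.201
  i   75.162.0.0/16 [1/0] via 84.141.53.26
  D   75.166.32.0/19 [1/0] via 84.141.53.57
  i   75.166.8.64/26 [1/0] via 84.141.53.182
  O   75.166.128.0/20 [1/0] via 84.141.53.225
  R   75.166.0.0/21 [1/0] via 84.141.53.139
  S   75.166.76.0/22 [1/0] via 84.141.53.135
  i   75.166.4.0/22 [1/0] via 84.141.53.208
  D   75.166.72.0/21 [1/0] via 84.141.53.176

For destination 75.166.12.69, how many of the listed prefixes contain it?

0

No listed prefix contains 75.166.12.69.
Total matching entries: 0.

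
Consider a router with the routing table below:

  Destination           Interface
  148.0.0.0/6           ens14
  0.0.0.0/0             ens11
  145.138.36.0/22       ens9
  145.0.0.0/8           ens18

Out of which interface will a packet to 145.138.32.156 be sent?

ens18

Routes whose prefix contains 145.138.32.156:
  0.0.0.0/0 (default, matches everything) -> ens11
  145.0.0.0/8 (145.0.0.0 - 145.255.255.255) -> ens18
More-specific entries that do NOT match:
  145.138.36.0/22 (145.138.36.0 - 145.138.39.255) does not contain 145.138.32.156
Longest matching prefix is /8 -> interface ens18.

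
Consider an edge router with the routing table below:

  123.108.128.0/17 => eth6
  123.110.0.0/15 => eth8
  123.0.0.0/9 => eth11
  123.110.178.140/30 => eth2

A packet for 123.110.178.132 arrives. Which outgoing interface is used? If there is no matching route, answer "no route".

Routes whose prefix contains 123.110.178.132:
  123.0.0.0/9 (123.0.0.0 - 123.127.255.255) -> eth11
  123.110.0.0/15 (123.110.0.0 - 123.111.255.255) -> eth8
More-specific entries that do NOT match:
  123.110.178.140/30 (123.110.178.140 - 123.110.178.143) does not contain 123.110.178.132
  123.108.128.0/17 (123.108.128.0 - 123.108.255.255) does not contain 123.110.178.132
Longest matching prefix is /15 -> interface eth8.

eth8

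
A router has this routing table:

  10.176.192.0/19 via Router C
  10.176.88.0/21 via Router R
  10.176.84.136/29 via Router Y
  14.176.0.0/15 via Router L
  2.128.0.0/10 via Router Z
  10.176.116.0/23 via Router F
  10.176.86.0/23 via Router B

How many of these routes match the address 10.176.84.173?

No listed prefix contains 10.176.84.173.
Total matching entries: 0.

0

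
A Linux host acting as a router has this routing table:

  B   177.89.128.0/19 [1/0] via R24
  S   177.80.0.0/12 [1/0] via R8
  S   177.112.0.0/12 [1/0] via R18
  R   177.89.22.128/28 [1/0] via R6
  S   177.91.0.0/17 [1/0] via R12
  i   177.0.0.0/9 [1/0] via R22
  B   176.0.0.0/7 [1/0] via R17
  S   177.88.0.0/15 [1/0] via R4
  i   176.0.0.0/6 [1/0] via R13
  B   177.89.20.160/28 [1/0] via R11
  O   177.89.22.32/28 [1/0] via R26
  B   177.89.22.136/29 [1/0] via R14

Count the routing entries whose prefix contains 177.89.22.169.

Prefixes containing 177.89.22.169:
  176.0.0.0/6 (176.0.0.0 - 179.255.255.255)
  176.0.0.0/7 (176.0.0.0 - 177.255.255.255)
  177.0.0.0/9 (177.0.0.0 - 177.127.255.255)
  177.80.0.0/12 (177.80.0.0 - 177.95.255.255)
  177.88.0.0/15 (177.88.0.0 - 177.89.255.255)
Total matching entries: 5.

5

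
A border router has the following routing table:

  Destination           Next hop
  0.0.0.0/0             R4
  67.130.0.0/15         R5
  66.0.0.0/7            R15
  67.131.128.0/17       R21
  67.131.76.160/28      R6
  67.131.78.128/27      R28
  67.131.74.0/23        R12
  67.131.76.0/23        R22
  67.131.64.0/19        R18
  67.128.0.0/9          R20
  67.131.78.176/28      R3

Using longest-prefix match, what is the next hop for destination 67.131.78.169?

Routes whose prefix contains 67.131.78.169:
  0.0.0.0/0 (default, matches everything) -> R4
  66.0.0.0/7 (66.0.0.0 - 67.255.255.255) -> R15
  67.128.0.0/9 (67.128.0.0 - 67.255.255.255) -> R20
  67.130.0.0/15 (67.130.0.0 - 67.131.255.255) -> R5
  67.131.64.0/19 (67.131.64.0 - 67.131.95.255) -> R18
More-specific entries that do NOT match:
  67.131.76.160/28 (67.131.76.160 - 67.131.76.175) does not contain 67.131.78.169
  67.131.78.176/28 (67.131.78.176 - 67.131.78.191) does not contain 67.131.78.169
  67.131.78.128/27 (67.131.78.128 - 67.131.78.159) does not contain 67.131.78.169
  67.131.74.0/23 (67.131.74.0 - 67.131.75.255) does not contain 67.131.78.169
  67.131.76.0/23 (67.131.76.0 - 67.131.77.255) does not contain 67.131.78.169
Longest matching prefix is /19 -> next hop R18.

R18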